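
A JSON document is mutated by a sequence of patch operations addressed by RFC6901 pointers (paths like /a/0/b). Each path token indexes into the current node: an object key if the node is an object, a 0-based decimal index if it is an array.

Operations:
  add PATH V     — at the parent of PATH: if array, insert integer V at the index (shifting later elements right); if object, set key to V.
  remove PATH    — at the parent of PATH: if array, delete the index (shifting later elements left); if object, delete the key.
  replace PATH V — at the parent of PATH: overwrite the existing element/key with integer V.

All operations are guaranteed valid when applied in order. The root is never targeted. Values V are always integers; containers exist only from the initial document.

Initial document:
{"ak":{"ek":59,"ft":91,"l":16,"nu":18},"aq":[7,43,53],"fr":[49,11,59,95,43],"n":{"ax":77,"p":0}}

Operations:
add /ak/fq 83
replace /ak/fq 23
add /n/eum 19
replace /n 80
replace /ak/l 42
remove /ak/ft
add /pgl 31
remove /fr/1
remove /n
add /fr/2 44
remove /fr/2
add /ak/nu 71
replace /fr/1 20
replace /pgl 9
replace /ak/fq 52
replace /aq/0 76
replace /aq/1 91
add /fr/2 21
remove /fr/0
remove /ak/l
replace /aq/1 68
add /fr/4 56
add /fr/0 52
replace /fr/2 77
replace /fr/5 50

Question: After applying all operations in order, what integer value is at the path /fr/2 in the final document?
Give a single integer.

After op 1 (add /ak/fq 83): {"ak":{"ek":59,"fq":83,"ft":91,"l":16,"nu":18},"aq":[7,43,53],"fr":[49,11,59,95,43],"n":{"ax":77,"p":0}}
After op 2 (replace /ak/fq 23): {"ak":{"ek":59,"fq":23,"ft":91,"l":16,"nu":18},"aq":[7,43,53],"fr":[49,11,59,95,43],"n":{"ax":77,"p":0}}
After op 3 (add /n/eum 19): {"ak":{"ek":59,"fq":23,"ft":91,"l":16,"nu":18},"aq":[7,43,53],"fr":[49,11,59,95,43],"n":{"ax":77,"eum":19,"p":0}}
After op 4 (replace /n 80): {"ak":{"ek":59,"fq":23,"ft":91,"l":16,"nu":18},"aq":[7,43,53],"fr":[49,11,59,95,43],"n":80}
After op 5 (replace /ak/l 42): {"ak":{"ek":59,"fq":23,"ft":91,"l":42,"nu":18},"aq":[7,43,53],"fr":[49,11,59,95,43],"n":80}
After op 6 (remove /ak/ft): {"ak":{"ek":59,"fq":23,"l":42,"nu":18},"aq":[7,43,53],"fr":[49,11,59,95,43],"n":80}
After op 7 (add /pgl 31): {"ak":{"ek":59,"fq":23,"l":42,"nu":18},"aq":[7,43,53],"fr":[49,11,59,95,43],"n":80,"pgl":31}
After op 8 (remove /fr/1): {"ak":{"ek":59,"fq":23,"l":42,"nu":18},"aq":[7,43,53],"fr":[49,59,95,43],"n":80,"pgl":31}
After op 9 (remove /n): {"ak":{"ek":59,"fq":23,"l":42,"nu":18},"aq":[7,43,53],"fr":[49,59,95,43],"pgl":31}
After op 10 (add /fr/2 44): {"ak":{"ek":59,"fq":23,"l":42,"nu":18},"aq":[7,43,53],"fr":[49,59,44,95,43],"pgl":31}
After op 11 (remove /fr/2): {"ak":{"ek":59,"fq":23,"l":42,"nu":18},"aq":[7,43,53],"fr":[49,59,95,43],"pgl":31}
After op 12 (add /ak/nu 71): {"ak":{"ek":59,"fq":23,"l":42,"nu":71},"aq":[7,43,53],"fr":[49,59,95,43],"pgl":31}
After op 13 (replace /fr/1 20): {"ak":{"ek":59,"fq":23,"l":42,"nu":71},"aq":[7,43,53],"fr":[49,20,95,43],"pgl":31}
After op 14 (replace /pgl 9): {"ak":{"ek":59,"fq":23,"l":42,"nu":71},"aq":[7,43,53],"fr":[49,20,95,43],"pgl":9}
After op 15 (replace /ak/fq 52): {"ak":{"ek":59,"fq":52,"l":42,"nu":71},"aq":[7,43,53],"fr":[49,20,95,43],"pgl":9}
After op 16 (replace /aq/0 76): {"ak":{"ek":59,"fq":52,"l":42,"nu":71},"aq":[76,43,53],"fr":[49,20,95,43],"pgl":9}
After op 17 (replace /aq/1 91): {"ak":{"ek":59,"fq":52,"l":42,"nu":71},"aq":[76,91,53],"fr":[49,20,95,43],"pgl":9}
After op 18 (add /fr/2 21): {"ak":{"ek":59,"fq":52,"l":42,"nu":71},"aq":[76,91,53],"fr":[49,20,21,95,43],"pgl":9}
After op 19 (remove /fr/0): {"ak":{"ek":59,"fq":52,"l":42,"nu":71},"aq":[76,91,53],"fr":[20,21,95,43],"pgl":9}
After op 20 (remove /ak/l): {"ak":{"ek":59,"fq":52,"nu":71},"aq":[76,91,53],"fr":[20,21,95,43],"pgl":9}
After op 21 (replace /aq/1 68): {"ak":{"ek":59,"fq":52,"nu":71},"aq":[76,68,53],"fr":[20,21,95,43],"pgl":9}
After op 22 (add /fr/4 56): {"ak":{"ek":59,"fq":52,"nu":71},"aq":[76,68,53],"fr":[20,21,95,43,56],"pgl":9}
After op 23 (add /fr/0 52): {"ak":{"ek":59,"fq":52,"nu":71},"aq":[76,68,53],"fr":[52,20,21,95,43,56],"pgl":9}
After op 24 (replace /fr/2 77): {"ak":{"ek":59,"fq":52,"nu":71},"aq":[76,68,53],"fr":[52,20,77,95,43,56],"pgl":9}
After op 25 (replace /fr/5 50): {"ak":{"ek":59,"fq":52,"nu":71},"aq":[76,68,53],"fr":[52,20,77,95,43,50],"pgl":9}
Value at /fr/2: 77

Answer: 77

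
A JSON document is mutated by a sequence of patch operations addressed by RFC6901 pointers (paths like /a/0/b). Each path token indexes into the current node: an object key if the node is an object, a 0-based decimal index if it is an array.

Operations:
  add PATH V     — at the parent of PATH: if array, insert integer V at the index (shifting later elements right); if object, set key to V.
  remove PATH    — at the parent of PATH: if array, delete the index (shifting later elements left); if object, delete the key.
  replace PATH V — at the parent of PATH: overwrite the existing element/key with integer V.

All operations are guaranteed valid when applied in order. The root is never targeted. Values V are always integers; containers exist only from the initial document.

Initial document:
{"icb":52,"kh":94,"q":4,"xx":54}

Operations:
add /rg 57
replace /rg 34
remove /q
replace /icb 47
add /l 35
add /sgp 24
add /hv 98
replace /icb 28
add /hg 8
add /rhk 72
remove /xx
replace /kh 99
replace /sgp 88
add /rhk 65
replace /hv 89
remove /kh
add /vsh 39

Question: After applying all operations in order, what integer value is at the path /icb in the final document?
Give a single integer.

Answer: 28

Derivation:
After op 1 (add /rg 57): {"icb":52,"kh":94,"q":4,"rg":57,"xx":54}
After op 2 (replace /rg 34): {"icb":52,"kh":94,"q":4,"rg":34,"xx":54}
After op 3 (remove /q): {"icb":52,"kh":94,"rg":34,"xx":54}
After op 4 (replace /icb 47): {"icb":47,"kh":94,"rg":34,"xx":54}
After op 5 (add /l 35): {"icb":47,"kh":94,"l":35,"rg":34,"xx":54}
After op 6 (add /sgp 24): {"icb":47,"kh":94,"l":35,"rg":34,"sgp":24,"xx":54}
After op 7 (add /hv 98): {"hv":98,"icb":47,"kh":94,"l":35,"rg":34,"sgp":24,"xx":54}
After op 8 (replace /icb 28): {"hv":98,"icb":28,"kh":94,"l":35,"rg":34,"sgp":24,"xx":54}
After op 9 (add /hg 8): {"hg":8,"hv":98,"icb":28,"kh":94,"l":35,"rg":34,"sgp":24,"xx":54}
After op 10 (add /rhk 72): {"hg":8,"hv":98,"icb":28,"kh":94,"l":35,"rg":34,"rhk":72,"sgp":24,"xx":54}
After op 11 (remove /xx): {"hg":8,"hv":98,"icb":28,"kh":94,"l":35,"rg":34,"rhk":72,"sgp":24}
After op 12 (replace /kh 99): {"hg":8,"hv":98,"icb":28,"kh":99,"l":35,"rg":34,"rhk":72,"sgp":24}
After op 13 (replace /sgp 88): {"hg":8,"hv":98,"icb":28,"kh":99,"l":35,"rg":34,"rhk":72,"sgp":88}
After op 14 (add /rhk 65): {"hg":8,"hv":98,"icb":28,"kh":99,"l":35,"rg":34,"rhk":65,"sgp":88}
After op 15 (replace /hv 89): {"hg":8,"hv":89,"icb":28,"kh":99,"l":35,"rg":34,"rhk":65,"sgp":88}
After op 16 (remove /kh): {"hg":8,"hv":89,"icb":28,"l":35,"rg":34,"rhk":65,"sgp":88}
After op 17 (add /vsh 39): {"hg":8,"hv":89,"icb":28,"l":35,"rg":34,"rhk":65,"sgp":88,"vsh":39}
Value at /icb: 28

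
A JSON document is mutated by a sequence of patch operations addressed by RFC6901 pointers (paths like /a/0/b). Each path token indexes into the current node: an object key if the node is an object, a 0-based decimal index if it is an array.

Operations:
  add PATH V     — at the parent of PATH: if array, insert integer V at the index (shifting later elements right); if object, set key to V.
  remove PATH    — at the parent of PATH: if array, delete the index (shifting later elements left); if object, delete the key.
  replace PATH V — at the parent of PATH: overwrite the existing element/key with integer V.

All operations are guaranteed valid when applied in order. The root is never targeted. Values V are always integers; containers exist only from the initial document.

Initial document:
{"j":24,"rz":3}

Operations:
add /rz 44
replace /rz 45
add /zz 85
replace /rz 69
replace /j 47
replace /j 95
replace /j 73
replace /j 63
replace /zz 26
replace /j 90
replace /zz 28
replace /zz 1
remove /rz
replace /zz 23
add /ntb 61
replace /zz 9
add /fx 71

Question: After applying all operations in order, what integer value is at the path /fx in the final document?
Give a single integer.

After op 1 (add /rz 44): {"j":24,"rz":44}
After op 2 (replace /rz 45): {"j":24,"rz":45}
After op 3 (add /zz 85): {"j":24,"rz":45,"zz":85}
After op 4 (replace /rz 69): {"j":24,"rz":69,"zz":85}
After op 5 (replace /j 47): {"j":47,"rz":69,"zz":85}
After op 6 (replace /j 95): {"j":95,"rz":69,"zz":85}
After op 7 (replace /j 73): {"j":73,"rz":69,"zz":85}
After op 8 (replace /j 63): {"j":63,"rz":69,"zz":85}
After op 9 (replace /zz 26): {"j":63,"rz":69,"zz":26}
After op 10 (replace /j 90): {"j":90,"rz":69,"zz":26}
After op 11 (replace /zz 28): {"j":90,"rz":69,"zz":28}
After op 12 (replace /zz 1): {"j":90,"rz":69,"zz":1}
After op 13 (remove /rz): {"j":90,"zz":1}
After op 14 (replace /zz 23): {"j":90,"zz":23}
After op 15 (add /ntb 61): {"j":90,"ntb":61,"zz":23}
After op 16 (replace /zz 9): {"j":90,"ntb":61,"zz":9}
After op 17 (add /fx 71): {"fx":71,"j":90,"ntb":61,"zz":9}
Value at /fx: 71

Answer: 71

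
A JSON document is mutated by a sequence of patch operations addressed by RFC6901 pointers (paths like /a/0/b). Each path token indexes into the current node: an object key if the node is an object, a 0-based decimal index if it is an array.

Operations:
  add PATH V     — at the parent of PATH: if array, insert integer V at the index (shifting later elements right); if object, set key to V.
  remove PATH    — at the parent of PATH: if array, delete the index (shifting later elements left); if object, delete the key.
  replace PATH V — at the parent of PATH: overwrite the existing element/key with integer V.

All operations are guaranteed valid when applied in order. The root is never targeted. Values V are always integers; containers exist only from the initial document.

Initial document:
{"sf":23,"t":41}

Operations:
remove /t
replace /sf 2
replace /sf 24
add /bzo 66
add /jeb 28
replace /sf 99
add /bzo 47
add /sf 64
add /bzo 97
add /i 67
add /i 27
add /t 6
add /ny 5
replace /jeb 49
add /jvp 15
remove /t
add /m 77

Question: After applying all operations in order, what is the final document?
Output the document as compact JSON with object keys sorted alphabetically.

Answer: {"bzo":97,"i":27,"jeb":49,"jvp":15,"m":77,"ny":5,"sf":64}

Derivation:
After op 1 (remove /t): {"sf":23}
After op 2 (replace /sf 2): {"sf":2}
After op 3 (replace /sf 24): {"sf":24}
After op 4 (add /bzo 66): {"bzo":66,"sf":24}
After op 5 (add /jeb 28): {"bzo":66,"jeb":28,"sf":24}
After op 6 (replace /sf 99): {"bzo":66,"jeb":28,"sf":99}
After op 7 (add /bzo 47): {"bzo":47,"jeb":28,"sf":99}
After op 8 (add /sf 64): {"bzo":47,"jeb":28,"sf":64}
After op 9 (add /bzo 97): {"bzo":97,"jeb":28,"sf":64}
After op 10 (add /i 67): {"bzo":97,"i":67,"jeb":28,"sf":64}
After op 11 (add /i 27): {"bzo":97,"i":27,"jeb":28,"sf":64}
After op 12 (add /t 6): {"bzo":97,"i":27,"jeb":28,"sf":64,"t":6}
After op 13 (add /ny 5): {"bzo":97,"i":27,"jeb":28,"ny":5,"sf":64,"t":6}
After op 14 (replace /jeb 49): {"bzo":97,"i":27,"jeb":49,"ny":5,"sf":64,"t":6}
After op 15 (add /jvp 15): {"bzo":97,"i":27,"jeb":49,"jvp":15,"ny":5,"sf":64,"t":6}
After op 16 (remove /t): {"bzo":97,"i":27,"jeb":49,"jvp":15,"ny":5,"sf":64}
After op 17 (add /m 77): {"bzo":97,"i":27,"jeb":49,"jvp":15,"m":77,"ny":5,"sf":64}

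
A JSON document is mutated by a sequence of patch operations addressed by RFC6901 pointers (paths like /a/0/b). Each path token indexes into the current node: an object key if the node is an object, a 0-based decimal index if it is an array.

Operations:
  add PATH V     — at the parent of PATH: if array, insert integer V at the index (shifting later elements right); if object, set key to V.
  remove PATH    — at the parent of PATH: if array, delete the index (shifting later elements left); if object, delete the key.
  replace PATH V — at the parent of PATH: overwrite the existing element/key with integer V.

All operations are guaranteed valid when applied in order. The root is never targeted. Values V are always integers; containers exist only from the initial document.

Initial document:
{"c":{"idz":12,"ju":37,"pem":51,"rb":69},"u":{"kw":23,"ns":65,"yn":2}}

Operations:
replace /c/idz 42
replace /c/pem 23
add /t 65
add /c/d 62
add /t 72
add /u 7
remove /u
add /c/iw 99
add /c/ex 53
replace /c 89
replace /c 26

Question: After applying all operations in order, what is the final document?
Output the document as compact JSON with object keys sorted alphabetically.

Answer: {"c":26,"t":72}

Derivation:
After op 1 (replace /c/idz 42): {"c":{"idz":42,"ju":37,"pem":51,"rb":69},"u":{"kw":23,"ns":65,"yn":2}}
After op 2 (replace /c/pem 23): {"c":{"idz":42,"ju":37,"pem":23,"rb":69},"u":{"kw":23,"ns":65,"yn":2}}
After op 3 (add /t 65): {"c":{"idz":42,"ju":37,"pem":23,"rb":69},"t":65,"u":{"kw":23,"ns":65,"yn":2}}
After op 4 (add /c/d 62): {"c":{"d":62,"idz":42,"ju":37,"pem":23,"rb":69},"t":65,"u":{"kw":23,"ns":65,"yn":2}}
After op 5 (add /t 72): {"c":{"d":62,"idz":42,"ju":37,"pem":23,"rb":69},"t":72,"u":{"kw":23,"ns":65,"yn":2}}
After op 6 (add /u 7): {"c":{"d":62,"idz":42,"ju":37,"pem":23,"rb":69},"t":72,"u":7}
After op 7 (remove /u): {"c":{"d":62,"idz":42,"ju":37,"pem":23,"rb":69},"t":72}
After op 8 (add /c/iw 99): {"c":{"d":62,"idz":42,"iw":99,"ju":37,"pem":23,"rb":69},"t":72}
After op 9 (add /c/ex 53): {"c":{"d":62,"ex":53,"idz":42,"iw":99,"ju":37,"pem":23,"rb":69},"t":72}
After op 10 (replace /c 89): {"c":89,"t":72}
After op 11 (replace /c 26): {"c":26,"t":72}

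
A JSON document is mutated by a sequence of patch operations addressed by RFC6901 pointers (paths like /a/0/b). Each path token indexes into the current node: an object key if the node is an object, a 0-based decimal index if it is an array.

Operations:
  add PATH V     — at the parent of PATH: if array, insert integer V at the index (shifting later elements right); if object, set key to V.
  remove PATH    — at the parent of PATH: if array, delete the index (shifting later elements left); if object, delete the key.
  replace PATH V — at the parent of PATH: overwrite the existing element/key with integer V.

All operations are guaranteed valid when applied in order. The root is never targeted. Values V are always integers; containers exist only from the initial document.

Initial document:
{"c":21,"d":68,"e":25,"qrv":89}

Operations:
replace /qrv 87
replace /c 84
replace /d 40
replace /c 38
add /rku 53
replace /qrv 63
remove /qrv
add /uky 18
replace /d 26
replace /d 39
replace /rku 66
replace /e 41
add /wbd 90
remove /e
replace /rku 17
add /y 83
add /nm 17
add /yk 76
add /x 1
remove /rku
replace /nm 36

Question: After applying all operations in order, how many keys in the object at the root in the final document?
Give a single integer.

Answer: 8

Derivation:
After op 1 (replace /qrv 87): {"c":21,"d":68,"e":25,"qrv":87}
After op 2 (replace /c 84): {"c":84,"d":68,"e":25,"qrv":87}
After op 3 (replace /d 40): {"c":84,"d":40,"e":25,"qrv":87}
After op 4 (replace /c 38): {"c":38,"d":40,"e":25,"qrv":87}
After op 5 (add /rku 53): {"c":38,"d":40,"e":25,"qrv":87,"rku":53}
After op 6 (replace /qrv 63): {"c":38,"d":40,"e":25,"qrv":63,"rku":53}
After op 7 (remove /qrv): {"c":38,"d":40,"e":25,"rku":53}
After op 8 (add /uky 18): {"c":38,"d":40,"e":25,"rku":53,"uky":18}
After op 9 (replace /d 26): {"c":38,"d":26,"e":25,"rku":53,"uky":18}
After op 10 (replace /d 39): {"c":38,"d":39,"e":25,"rku":53,"uky":18}
After op 11 (replace /rku 66): {"c":38,"d":39,"e":25,"rku":66,"uky":18}
After op 12 (replace /e 41): {"c":38,"d":39,"e":41,"rku":66,"uky":18}
After op 13 (add /wbd 90): {"c":38,"d":39,"e":41,"rku":66,"uky":18,"wbd":90}
After op 14 (remove /e): {"c":38,"d":39,"rku":66,"uky":18,"wbd":90}
After op 15 (replace /rku 17): {"c":38,"d":39,"rku":17,"uky":18,"wbd":90}
After op 16 (add /y 83): {"c":38,"d":39,"rku":17,"uky":18,"wbd":90,"y":83}
After op 17 (add /nm 17): {"c":38,"d":39,"nm":17,"rku":17,"uky":18,"wbd":90,"y":83}
After op 18 (add /yk 76): {"c":38,"d":39,"nm":17,"rku":17,"uky":18,"wbd":90,"y":83,"yk":76}
After op 19 (add /x 1): {"c":38,"d":39,"nm":17,"rku":17,"uky":18,"wbd":90,"x":1,"y":83,"yk":76}
After op 20 (remove /rku): {"c":38,"d":39,"nm":17,"uky":18,"wbd":90,"x":1,"y":83,"yk":76}
After op 21 (replace /nm 36): {"c":38,"d":39,"nm":36,"uky":18,"wbd":90,"x":1,"y":83,"yk":76}
Size at the root: 8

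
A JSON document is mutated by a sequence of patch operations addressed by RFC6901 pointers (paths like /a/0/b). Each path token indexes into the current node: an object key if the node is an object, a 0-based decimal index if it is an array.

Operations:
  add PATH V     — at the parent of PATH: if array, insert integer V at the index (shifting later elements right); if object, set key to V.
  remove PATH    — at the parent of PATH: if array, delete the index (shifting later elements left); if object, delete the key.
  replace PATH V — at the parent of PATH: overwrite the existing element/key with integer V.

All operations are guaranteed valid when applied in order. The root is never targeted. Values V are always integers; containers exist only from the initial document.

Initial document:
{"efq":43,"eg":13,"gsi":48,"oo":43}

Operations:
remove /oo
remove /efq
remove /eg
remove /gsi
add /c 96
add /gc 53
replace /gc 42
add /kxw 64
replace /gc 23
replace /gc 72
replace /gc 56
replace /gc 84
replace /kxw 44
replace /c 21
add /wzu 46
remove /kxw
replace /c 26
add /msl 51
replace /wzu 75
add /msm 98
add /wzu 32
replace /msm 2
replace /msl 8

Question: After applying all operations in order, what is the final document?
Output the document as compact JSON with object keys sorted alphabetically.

After op 1 (remove /oo): {"efq":43,"eg":13,"gsi":48}
After op 2 (remove /efq): {"eg":13,"gsi":48}
After op 3 (remove /eg): {"gsi":48}
After op 4 (remove /gsi): {}
After op 5 (add /c 96): {"c":96}
After op 6 (add /gc 53): {"c":96,"gc":53}
After op 7 (replace /gc 42): {"c":96,"gc":42}
After op 8 (add /kxw 64): {"c":96,"gc":42,"kxw":64}
After op 9 (replace /gc 23): {"c":96,"gc":23,"kxw":64}
After op 10 (replace /gc 72): {"c":96,"gc":72,"kxw":64}
After op 11 (replace /gc 56): {"c":96,"gc":56,"kxw":64}
After op 12 (replace /gc 84): {"c":96,"gc":84,"kxw":64}
After op 13 (replace /kxw 44): {"c":96,"gc":84,"kxw":44}
After op 14 (replace /c 21): {"c":21,"gc":84,"kxw":44}
After op 15 (add /wzu 46): {"c":21,"gc":84,"kxw":44,"wzu":46}
After op 16 (remove /kxw): {"c":21,"gc":84,"wzu":46}
After op 17 (replace /c 26): {"c":26,"gc":84,"wzu":46}
After op 18 (add /msl 51): {"c":26,"gc":84,"msl":51,"wzu":46}
After op 19 (replace /wzu 75): {"c":26,"gc":84,"msl":51,"wzu":75}
After op 20 (add /msm 98): {"c":26,"gc":84,"msl":51,"msm":98,"wzu":75}
After op 21 (add /wzu 32): {"c":26,"gc":84,"msl":51,"msm":98,"wzu":32}
After op 22 (replace /msm 2): {"c":26,"gc":84,"msl":51,"msm":2,"wzu":32}
After op 23 (replace /msl 8): {"c":26,"gc":84,"msl":8,"msm":2,"wzu":32}

Answer: {"c":26,"gc":84,"msl":8,"msm":2,"wzu":32}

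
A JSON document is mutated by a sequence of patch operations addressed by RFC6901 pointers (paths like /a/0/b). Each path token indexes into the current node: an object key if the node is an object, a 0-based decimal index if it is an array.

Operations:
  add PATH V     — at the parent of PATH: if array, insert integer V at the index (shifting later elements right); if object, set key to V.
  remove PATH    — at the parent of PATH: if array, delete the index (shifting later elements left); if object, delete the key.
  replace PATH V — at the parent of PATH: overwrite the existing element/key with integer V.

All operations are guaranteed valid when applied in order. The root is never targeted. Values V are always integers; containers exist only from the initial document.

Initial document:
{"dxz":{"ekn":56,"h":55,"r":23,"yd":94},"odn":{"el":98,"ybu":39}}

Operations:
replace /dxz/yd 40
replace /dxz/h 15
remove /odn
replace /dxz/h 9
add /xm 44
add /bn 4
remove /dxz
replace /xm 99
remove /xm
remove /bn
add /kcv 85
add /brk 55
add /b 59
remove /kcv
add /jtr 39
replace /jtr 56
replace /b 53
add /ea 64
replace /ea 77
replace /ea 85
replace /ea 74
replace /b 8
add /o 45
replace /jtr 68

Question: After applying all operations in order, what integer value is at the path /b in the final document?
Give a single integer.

Answer: 8

Derivation:
After op 1 (replace /dxz/yd 40): {"dxz":{"ekn":56,"h":55,"r":23,"yd":40},"odn":{"el":98,"ybu":39}}
After op 2 (replace /dxz/h 15): {"dxz":{"ekn":56,"h":15,"r":23,"yd":40},"odn":{"el":98,"ybu":39}}
After op 3 (remove /odn): {"dxz":{"ekn":56,"h":15,"r":23,"yd":40}}
After op 4 (replace /dxz/h 9): {"dxz":{"ekn":56,"h":9,"r":23,"yd":40}}
After op 5 (add /xm 44): {"dxz":{"ekn":56,"h":9,"r":23,"yd":40},"xm":44}
After op 6 (add /bn 4): {"bn":4,"dxz":{"ekn":56,"h":9,"r":23,"yd":40},"xm":44}
After op 7 (remove /dxz): {"bn":4,"xm":44}
After op 8 (replace /xm 99): {"bn":4,"xm":99}
After op 9 (remove /xm): {"bn":4}
After op 10 (remove /bn): {}
After op 11 (add /kcv 85): {"kcv":85}
After op 12 (add /brk 55): {"brk":55,"kcv":85}
After op 13 (add /b 59): {"b":59,"brk":55,"kcv":85}
After op 14 (remove /kcv): {"b":59,"brk":55}
After op 15 (add /jtr 39): {"b":59,"brk":55,"jtr":39}
After op 16 (replace /jtr 56): {"b":59,"brk":55,"jtr":56}
After op 17 (replace /b 53): {"b":53,"brk":55,"jtr":56}
After op 18 (add /ea 64): {"b":53,"brk":55,"ea":64,"jtr":56}
After op 19 (replace /ea 77): {"b":53,"brk":55,"ea":77,"jtr":56}
After op 20 (replace /ea 85): {"b":53,"brk":55,"ea":85,"jtr":56}
After op 21 (replace /ea 74): {"b":53,"brk":55,"ea":74,"jtr":56}
After op 22 (replace /b 8): {"b":8,"brk":55,"ea":74,"jtr":56}
After op 23 (add /o 45): {"b":8,"brk":55,"ea":74,"jtr":56,"o":45}
After op 24 (replace /jtr 68): {"b":8,"brk":55,"ea":74,"jtr":68,"o":45}
Value at /b: 8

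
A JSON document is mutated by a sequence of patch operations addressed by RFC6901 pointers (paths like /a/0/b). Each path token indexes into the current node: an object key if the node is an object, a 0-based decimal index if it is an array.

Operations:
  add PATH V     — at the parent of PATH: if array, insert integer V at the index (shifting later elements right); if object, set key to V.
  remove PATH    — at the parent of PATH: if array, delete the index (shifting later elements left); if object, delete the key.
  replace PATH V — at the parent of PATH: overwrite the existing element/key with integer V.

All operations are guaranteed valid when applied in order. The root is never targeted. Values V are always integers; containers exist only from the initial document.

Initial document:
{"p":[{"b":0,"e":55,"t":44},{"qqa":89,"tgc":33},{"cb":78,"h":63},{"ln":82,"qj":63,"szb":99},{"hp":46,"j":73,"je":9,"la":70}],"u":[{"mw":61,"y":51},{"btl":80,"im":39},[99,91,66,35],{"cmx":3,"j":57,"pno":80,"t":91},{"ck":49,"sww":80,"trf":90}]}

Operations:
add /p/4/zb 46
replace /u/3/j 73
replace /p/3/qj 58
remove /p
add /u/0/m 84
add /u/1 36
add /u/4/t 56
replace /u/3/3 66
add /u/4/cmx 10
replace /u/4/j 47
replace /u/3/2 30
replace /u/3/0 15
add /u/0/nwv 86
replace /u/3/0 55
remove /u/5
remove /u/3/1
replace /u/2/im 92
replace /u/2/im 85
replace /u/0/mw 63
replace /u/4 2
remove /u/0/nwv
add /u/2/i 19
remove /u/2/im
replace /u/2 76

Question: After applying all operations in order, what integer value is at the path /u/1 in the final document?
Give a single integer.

Answer: 36

Derivation:
After op 1 (add /p/4/zb 46): {"p":[{"b":0,"e":55,"t":44},{"qqa":89,"tgc":33},{"cb":78,"h":63},{"ln":82,"qj":63,"szb":99},{"hp":46,"j":73,"je":9,"la":70,"zb":46}],"u":[{"mw":61,"y":51},{"btl":80,"im":39},[99,91,66,35],{"cmx":3,"j":57,"pno":80,"t":91},{"ck":49,"sww":80,"trf":90}]}
After op 2 (replace /u/3/j 73): {"p":[{"b":0,"e":55,"t":44},{"qqa":89,"tgc":33},{"cb":78,"h":63},{"ln":82,"qj":63,"szb":99},{"hp":46,"j":73,"je":9,"la":70,"zb":46}],"u":[{"mw":61,"y":51},{"btl":80,"im":39},[99,91,66,35],{"cmx":3,"j":73,"pno":80,"t":91},{"ck":49,"sww":80,"trf":90}]}
After op 3 (replace /p/3/qj 58): {"p":[{"b":0,"e":55,"t":44},{"qqa":89,"tgc":33},{"cb":78,"h":63},{"ln":82,"qj":58,"szb":99},{"hp":46,"j":73,"je":9,"la":70,"zb":46}],"u":[{"mw":61,"y":51},{"btl":80,"im":39},[99,91,66,35],{"cmx":3,"j":73,"pno":80,"t":91},{"ck":49,"sww":80,"trf":90}]}
After op 4 (remove /p): {"u":[{"mw":61,"y":51},{"btl":80,"im":39},[99,91,66,35],{"cmx":3,"j":73,"pno":80,"t":91},{"ck":49,"sww":80,"trf":90}]}
After op 5 (add /u/0/m 84): {"u":[{"m":84,"mw":61,"y":51},{"btl":80,"im":39},[99,91,66,35],{"cmx":3,"j":73,"pno":80,"t":91},{"ck":49,"sww":80,"trf":90}]}
After op 6 (add /u/1 36): {"u":[{"m":84,"mw":61,"y":51},36,{"btl":80,"im":39},[99,91,66,35],{"cmx":3,"j":73,"pno":80,"t":91},{"ck":49,"sww":80,"trf":90}]}
After op 7 (add /u/4/t 56): {"u":[{"m":84,"mw":61,"y":51},36,{"btl":80,"im":39},[99,91,66,35],{"cmx":3,"j":73,"pno":80,"t":56},{"ck":49,"sww":80,"trf":90}]}
After op 8 (replace /u/3/3 66): {"u":[{"m":84,"mw":61,"y":51},36,{"btl":80,"im":39},[99,91,66,66],{"cmx":3,"j":73,"pno":80,"t":56},{"ck":49,"sww":80,"trf":90}]}
After op 9 (add /u/4/cmx 10): {"u":[{"m":84,"mw":61,"y":51},36,{"btl":80,"im":39},[99,91,66,66],{"cmx":10,"j":73,"pno":80,"t":56},{"ck":49,"sww":80,"trf":90}]}
After op 10 (replace /u/4/j 47): {"u":[{"m":84,"mw":61,"y":51},36,{"btl":80,"im":39},[99,91,66,66],{"cmx":10,"j":47,"pno":80,"t":56},{"ck":49,"sww":80,"trf":90}]}
After op 11 (replace /u/3/2 30): {"u":[{"m":84,"mw":61,"y":51},36,{"btl":80,"im":39},[99,91,30,66],{"cmx":10,"j":47,"pno":80,"t":56},{"ck":49,"sww":80,"trf":90}]}
After op 12 (replace /u/3/0 15): {"u":[{"m":84,"mw":61,"y":51},36,{"btl":80,"im":39},[15,91,30,66],{"cmx":10,"j":47,"pno":80,"t":56},{"ck":49,"sww":80,"trf":90}]}
After op 13 (add /u/0/nwv 86): {"u":[{"m":84,"mw":61,"nwv":86,"y":51},36,{"btl":80,"im":39},[15,91,30,66],{"cmx":10,"j":47,"pno":80,"t":56},{"ck":49,"sww":80,"trf":90}]}
After op 14 (replace /u/3/0 55): {"u":[{"m":84,"mw":61,"nwv":86,"y":51},36,{"btl":80,"im":39},[55,91,30,66],{"cmx":10,"j":47,"pno":80,"t":56},{"ck":49,"sww":80,"trf":90}]}
After op 15 (remove /u/5): {"u":[{"m":84,"mw":61,"nwv":86,"y":51},36,{"btl":80,"im":39},[55,91,30,66],{"cmx":10,"j":47,"pno":80,"t":56}]}
After op 16 (remove /u/3/1): {"u":[{"m":84,"mw":61,"nwv":86,"y":51},36,{"btl":80,"im":39},[55,30,66],{"cmx":10,"j":47,"pno":80,"t":56}]}
After op 17 (replace /u/2/im 92): {"u":[{"m":84,"mw":61,"nwv":86,"y":51},36,{"btl":80,"im":92},[55,30,66],{"cmx":10,"j":47,"pno":80,"t":56}]}
After op 18 (replace /u/2/im 85): {"u":[{"m":84,"mw":61,"nwv":86,"y":51},36,{"btl":80,"im":85},[55,30,66],{"cmx":10,"j":47,"pno":80,"t":56}]}
After op 19 (replace /u/0/mw 63): {"u":[{"m":84,"mw":63,"nwv":86,"y":51},36,{"btl":80,"im":85},[55,30,66],{"cmx":10,"j":47,"pno":80,"t":56}]}
After op 20 (replace /u/4 2): {"u":[{"m":84,"mw":63,"nwv":86,"y":51},36,{"btl":80,"im":85},[55,30,66],2]}
After op 21 (remove /u/0/nwv): {"u":[{"m":84,"mw":63,"y":51},36,{"btl":80,"im":85},[55,30,66],2]}
After op 22 (add /u/2/i 19): {"u":[{"m":84,"mw":63,"y":51},36,{"btl":80,"i":19,"im":85},[55,30,66],2]}
After op 23 (remove /u/2/im): {"u":[{"m":84,"mw":63,"y":51},36,{"btl":80,"i":19},[55,30,66],2]}
After op 24 (replace /u/2 76): {"u":[{"m":84,"mw":63,"y":51},36,76,[55,30,66],2]}
Value at /u/1: 36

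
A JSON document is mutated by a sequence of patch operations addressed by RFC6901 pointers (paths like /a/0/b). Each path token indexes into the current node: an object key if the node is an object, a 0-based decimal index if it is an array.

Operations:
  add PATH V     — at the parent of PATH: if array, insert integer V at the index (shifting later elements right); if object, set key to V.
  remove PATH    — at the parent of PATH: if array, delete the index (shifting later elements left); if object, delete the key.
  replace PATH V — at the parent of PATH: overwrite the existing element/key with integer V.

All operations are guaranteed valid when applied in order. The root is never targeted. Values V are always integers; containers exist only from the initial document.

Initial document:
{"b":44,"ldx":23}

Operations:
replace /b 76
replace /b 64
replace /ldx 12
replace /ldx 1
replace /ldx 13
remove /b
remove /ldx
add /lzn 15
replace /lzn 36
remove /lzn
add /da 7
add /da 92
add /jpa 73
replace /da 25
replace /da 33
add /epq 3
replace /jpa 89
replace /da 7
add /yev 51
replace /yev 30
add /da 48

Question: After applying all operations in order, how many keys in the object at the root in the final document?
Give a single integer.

After op 1 (replace /b 76): {"b":76,"ldx":23}
After op 2 (replace /b 64): {"b":64,"ldx":23}
After op 3 (replace /ldx 12): {"b":64,"ldx":12}
After op 4 (replace /ldx 1): {"b":64,"ldx":1}
After op 5 (replace /ldx 13): {"b":64,"ldx":13}
After op 6 (remove /b): {"ldx":13}
After op 7 (remove /ldx): {}
After op 8 (add /lzn 15): {"lzn":15}
After op 9 (replace /lzn 36): {"lzn":36}
After op 10 (remove /lzn): {}
After op 11 (add /da 7): {"da":7}
After op 12 (add /da 92): {"da":92}
After op 13 (add /jpa 73): {"da":92,"jpa":73}
After op 14 (replace /da 25): {"da":25,"jpa":73}
After op 15 (replace /da 33): {"da":33,"jpa":73}
After op 16 (add /epq 3): {"da":33,"epq":3,"jpa":73}
After op 17 (replace /jpa 89): {"da":33,"epq":3,"jpa":89}
After op 18 (replace /da 7): {"da":7,"epq":3,"jpa":89}
After op 19 (add /yev 51): {"da":7,"epq":3,"jpa":89,"yev":51}
After op 20 (replace /yev 30): {"da":7,"epq":3,"jpa":89,"yev":30}
After op 21 (add /da 48): {"da":48,"epq":3,"jpa":89,"yev":30}
Size at the root: 4

Answer: 4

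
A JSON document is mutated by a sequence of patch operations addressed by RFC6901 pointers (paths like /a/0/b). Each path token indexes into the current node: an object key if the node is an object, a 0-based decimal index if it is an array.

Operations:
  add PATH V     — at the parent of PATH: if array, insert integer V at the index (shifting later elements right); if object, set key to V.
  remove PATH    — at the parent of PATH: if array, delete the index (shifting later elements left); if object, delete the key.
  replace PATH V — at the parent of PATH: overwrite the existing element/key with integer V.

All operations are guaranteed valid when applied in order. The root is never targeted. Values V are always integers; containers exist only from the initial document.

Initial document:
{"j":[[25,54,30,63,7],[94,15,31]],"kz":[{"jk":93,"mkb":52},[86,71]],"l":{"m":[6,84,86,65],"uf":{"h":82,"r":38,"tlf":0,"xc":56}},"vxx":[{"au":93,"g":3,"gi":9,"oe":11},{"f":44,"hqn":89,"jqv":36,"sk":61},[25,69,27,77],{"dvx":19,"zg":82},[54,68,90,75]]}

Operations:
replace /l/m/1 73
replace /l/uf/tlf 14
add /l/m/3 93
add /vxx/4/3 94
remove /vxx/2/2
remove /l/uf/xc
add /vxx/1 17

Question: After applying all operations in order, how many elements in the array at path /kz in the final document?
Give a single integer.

Answer: 2

Derivation:
After op 1 (replace /l/m/1 73): {"j":[[25,54,30,63,7],[94,15,31]],"kz":[{"jk":93,"mkb":52},[86,71]],"l":{"m":[6,73,86,65],"uf":{"h":82,"r":38,"tlf":0,"xc":56}},"vxx":[{"au":93,"g":3,"gi":9,"oe":11},{"f":44,"hqn":89,"jqv":36,"sk":61},[25,69,27,77],{"dvx":19,"zg":82},[54,68,90,75]]}
After op 2 (replace /l/uf/tlf 14): {"j":[[25,54,30,63,7],[94,15,31]],"kz":[{"jk":93,"mkb":52},[86,71]],"l":{"m":[6,73,86,65],"uf":{"h":82,"r":38,"tlf":14,"xc":56}},"vxx":[{"au":93,"g":3,"gi":9,"oe":11},{"f":44,"hqn":89,"jqv":36,"sk":61},[25,69,27,77],{"dvx":19,"zg":82},[54,68,90,75]]}
After op 3 (add /l/m/3 93): {"j":[[25,54,30,63,7],[94,15,31]],"kz":[{"jk":93,"mkb":52},[86,71]],"l":{"m":[6,73,86,93,65],"uf":{"h":82,"r":38,"tlf":14,"xc":56}},"vxx":[{"au":93,"g":3,"gi":9,"oe":11},{"f":44,"hqn":89,"jqv":36,"sk":61},[25,69,27,77],{"dvx":19,"zg":82},[54,68,90,75]]}
After op 4 (add /vxx/4/3 94): {"j":[[25,54,30,63,7],[94,15,31]],"kz":[{"jk":93,"mkb":52},[86,71]],"l":{"m":[6,73,86,93,65],"uf":{"h":82,"r":38,"tlf":14,"xc":56}},"vxx":[{"au":93,"g":3,"gi":9,"oe":11},{"f":44,"hqn":89,"jqv":36,"sk":61},[25,69,27,77],{"dvx":19,"zg":82},[54,68,90,94,75]]}
After op 5 (remove /vxx/2/2): {"j":[[25,54,30,63,7],[94,15,31]],"kz":[{"jk":93,"mkb":52},[86,71]],"l":{"m":[6,73,86,93,65],"uf":{"h":82,"r":38,"tlf":14,"xc":56}},"vxx":[{"au":93,"g":3,"gi":9,"oe":11},{"f":44,"hqn":89,"jqv":36,"sk":61},[25,69,77],{"dvx":19,"zg":82},[54,68,90,94,75]]}
After op 6 (remove /l/uf/xc): {"j":[[25,54,30,63,7],[94,15,31]],"kz":[{"jk":93,"mkb":52},[86,71]],"l":{"m":[6,73,86,93,65],"uf":{"h":82,"r":38,"tlf":14}},"vxx":[{"au":93,"g":3,"gi":9,"oe":11},{"f":44,"hqn":89,"jqv":36,"sk":61},[25,69,77],{"dvx":19,"zg":82},[54,68,90,94,75]]}
After op 7 (add /vxx/1 17): {"j":[[25,54,30,63,7],[94,15,31]],"kz":[{"jk":93,"mkb":52},[86,71]],"l":{"m":[6,73,86,93,65],"uf":{"h":82,"r":38,"tlf":14}},"vxx":[{"au":93,"g":3,"gi":9,"oe":11},17,{"f":44,"hqn":89,"jqv":36,"sk":61},[25,69,77],{"dvx":19,"zg":82},[54,68,90,94,75]]}
Size at path /kz: 2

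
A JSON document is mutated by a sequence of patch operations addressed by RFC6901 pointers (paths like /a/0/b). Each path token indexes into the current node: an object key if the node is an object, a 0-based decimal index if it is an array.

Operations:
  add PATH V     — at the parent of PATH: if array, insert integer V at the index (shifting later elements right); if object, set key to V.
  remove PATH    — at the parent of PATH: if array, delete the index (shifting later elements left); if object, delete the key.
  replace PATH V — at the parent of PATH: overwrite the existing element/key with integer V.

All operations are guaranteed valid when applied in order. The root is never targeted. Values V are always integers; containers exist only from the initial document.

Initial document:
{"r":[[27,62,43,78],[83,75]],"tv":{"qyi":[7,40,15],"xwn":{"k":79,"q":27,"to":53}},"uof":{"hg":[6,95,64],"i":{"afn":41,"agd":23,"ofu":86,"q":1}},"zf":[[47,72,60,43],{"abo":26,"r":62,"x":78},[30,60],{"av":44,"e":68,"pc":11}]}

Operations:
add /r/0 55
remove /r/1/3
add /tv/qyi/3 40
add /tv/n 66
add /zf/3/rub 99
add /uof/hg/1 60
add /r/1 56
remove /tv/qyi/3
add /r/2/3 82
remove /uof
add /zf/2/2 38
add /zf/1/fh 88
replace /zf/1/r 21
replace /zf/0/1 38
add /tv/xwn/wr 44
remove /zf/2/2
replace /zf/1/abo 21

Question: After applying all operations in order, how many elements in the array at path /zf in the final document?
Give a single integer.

After op 1 (add /r/0 55): {"r":[55,[27,62,43,78],[83,75]],"tv":{"qyi":[7,40,15],"xwn":{"k":79,"q":27,"to":53}},"uof":{"hg":[6,95,64],"i":{"afn":41,"agd":23,"ofu":86,"q":1}},"zf":[[47,72,60,43],{"abo":26,"r":62,"x":78},[30,60],{"av":44,"e":68,"pc":11}]}
After op 2 (remove /r/1/3): {"r":[55,[27,62,43],[83,75]],"tv":{"qyi":[7,40,15],"xwn":{"k":79,"q":27,"to":53}},"uof":{"hg":[6,95,64],"i":{"afn":41,"agd":23,"ofu":86,"q":1}},"zf":[[47,72,60,43],{"abo":26,"r":62,"x":78},[30,60],{"av":44,"e":68,"pc":11}]}
After op 3 (add /tv/qyi/3 40): {"r":[55,[27,62,43],[83,75]],"tv":{"qyi":[7,40,15,40],"xwn":{"k":79,"q":27,"to":53}},"uof":{"hg":[6,95,64],"i":{"afn":41,"agd":23,"ofu":86,"q":1}},"zf":[[47,72,60,43],{"abo":26,"r":62,"x":78},[30,60],{"av":44,"e":68,"pc":11}]}
After op 4 (add /tv/n 66): {"r":[55,[27,62,43],[83,75]],"tv":{"n":66,"qyi":[7,40,15,40],"xwn":{"k":79,"q":27,"to":53}},"uof":{"hg":[6,95,64],"i":{"afn":41,"agd":23,"ofu":86,"q":1}},"zf":[[47,72,60,43],{"abo":26,"r":62,"x":78},[30,60],{"av":44,"e":68,"pc":11}]}
After op 5 (add /zf/3/rub 99): {"r":[55,[27,62,43],[83,75]],"tv":{"n":66,"qyi":[7,40,15,40],"xwn":{"k":79,"q":27,"to":53}},"uof":{"hg":[6,95,64],"i":{"afn":41,"agd":23,"ofu":86,"q":1}},"zf":[[47,72,60,43],{"abo":26,"r":62,"x":78},[30,60],{"av":44,"e":68,"pc":11,"rub":99}]}
After op 6 (add /uof/hg/1 60): {"r":[55,[27,62,43],[83,75]],"tv":{"n":66,"qyi":[7,40,15,40],"xwn":{"k":79,"q":27,"to":53}},"uof":{"hg":[6,60,95,64],"i":{"afn":41,"agd":23,"ofu":86,"q":1}},"zf":[[47,72,60,43],{"abo":26,"r":62,"x":78},[30,60],{"av":44,"e":68,"pc":11,"rub":99}]}
After op 7 (add /r/1 56): {"r":[55,56,[27,62,43],[83,75]],"tv":{"n":66,"qyi":[7,40,15,40],"xwn":{"k":79,"q":27,"to":53}},"uof":{"hg":[6,60,95,64],"i":{"afn":41,"agd":23,"ofu":86,"q":1}},"zf":[[47,72,60,43],{"abo":26,"r":62,"x":78},[30,60],{"av":44,"e":68,"pc":11,"rub":99}]}
After op 8 (remove /tv/qyi/3): {"r":[55,56,[27,62,43],[83,75]],"tv":{"n":66,"qyi":[7,40,15],"xwn":{"k":79,"q":27,"to":53}},"uof":{"hg":[6,60,95,64],"i":{"afn":41,"agd":23,"ofu":86,"q":1}},"zf":[[47,72,60,43],{"abo":26,"r":62,"x":78},[30,60],{"av":44,"e":68,"pc":11,"rub":99}]}
After op 9 (add /r/2/3 82): {"r":[55,56,[27,62,43,82],[83,75]],"tv":{"n":66,"qyi":[7,40,15],"xwn":{"k":79,"q":27,"to":53}},"uof":{"hg":[6,60,95,64],"i":{"afn":41,"agd":23,"ofu":86,"q":1}},"zf":[[47,72,60,43],{"abo":26,"r":62,"x":78},[30,60],{"av":44,"e":68,"pc":11,"rub":99}]}
After op 10 (remove /uof): {"r":[55,56,[27,62,43,82],[83,75]],"tv":{"n":66,"qyi":[7,40,15],"xwn":{"k":79,"q":27,"to":53}},"zf":[[47,72,60,43],{"abo":26,"r":62,"x":78},[30,60],{"av":44,"e":68,"pc":11,"rub":99}]}
After op 11 (add /zf/2/2 38): {"r":[55,56,[27,62,43,82],[83,75]],"tv":{"n":66,"qyi":[7,40,15],"xwn":{"k":79,"q":27,"to":53}},"zf":[[47,72,60,43],{"abo":26,"r":62,"x":78},[30,60,38],{"av":44,"e":68,"pc":11,"rub":99}]}
After op 12 (add /zf/1/fh 88): {"r":[55,56,[27,62,43,82],[83,75]],"tv":{"n":66,"qyi":[7,40,15],"xwn":{"k":79,"q":27,"to":53}},"zf":[[47,72,60,43],{"abo":26,"fh":88,"r":62,"x":78},[30,60,38],{"av":44,"e":68,"pc":11,"rub":99}]}
After op 13 (replace /zf/1/r 21): {"r":[55,56,[27,62,43,82],[83,75]],"tv":{"n":66,"qyi":[7,40,15],"xwn":{"k":79,"q":27,"to":53}},"zf":[[47,72,60,43],{"abo":26,"fh":88,"r":21,"x":78},[30,60,38],{"av":44,"e":68,"pc":11,"rub":99}]}
After op 14 (replace /zf/0/1 38): {"r":[55,56,[27,62,43,82],[83,75]],"tv":{"n":66,"qyi":[7,40,15],"xwn":{"k":79,"q":27,"to":53}},"zf":[[47,38,60,43],{"abo":26,"fh":88,"r":21,"x":78},[30,60,38],{"av":44,"e":68,"pc":11,"rub":99}]}
After op 15 (add /tv/xwn/wr 44): {"r":[55,56,[27,62,43,82],[83,75]],"tv":{"n":66,"qyi":[7,40,15],"xwn":{"k":79,"q":27,"to":53,"wr":44}},"zf":[[47,38,60,43],{"abo":26,"fh":88,"r":21,"x":78},[30,60,38],{"av":44,"e":68,"pc":11,"rub":99}]}
After op 16 (remove /zf/2/2): {"r":[55,56,[27,62,43,82],[83,75]],"tv":{"n":66,"qyi":[7,40,15],"xwn":{"k":79,"q":27,"to":53,"wr":44}},"zf":[[47,38,60,43],{"abo":26,"fh":88,"r":21,"x":78},[30,60],{"av":44,"e":68,"pc":11,"rub":99}]}
After op 17 (replace /zf/1/abo 21): {"r":[55,56,[27,62,43,82],[83,75]],"tv":{"n":66,"qyi":[7,40,15],"xwn":{"k":79,"q":27,"to":53,"wr":44}},"zf":[[47,38,60,43],{"abo":21,"fh":88,"r":21,"x":78},[30,60],{"av":44,"e":68,"pc":11,"rub":99}]}
Size at path /zf: 4

Answer: 4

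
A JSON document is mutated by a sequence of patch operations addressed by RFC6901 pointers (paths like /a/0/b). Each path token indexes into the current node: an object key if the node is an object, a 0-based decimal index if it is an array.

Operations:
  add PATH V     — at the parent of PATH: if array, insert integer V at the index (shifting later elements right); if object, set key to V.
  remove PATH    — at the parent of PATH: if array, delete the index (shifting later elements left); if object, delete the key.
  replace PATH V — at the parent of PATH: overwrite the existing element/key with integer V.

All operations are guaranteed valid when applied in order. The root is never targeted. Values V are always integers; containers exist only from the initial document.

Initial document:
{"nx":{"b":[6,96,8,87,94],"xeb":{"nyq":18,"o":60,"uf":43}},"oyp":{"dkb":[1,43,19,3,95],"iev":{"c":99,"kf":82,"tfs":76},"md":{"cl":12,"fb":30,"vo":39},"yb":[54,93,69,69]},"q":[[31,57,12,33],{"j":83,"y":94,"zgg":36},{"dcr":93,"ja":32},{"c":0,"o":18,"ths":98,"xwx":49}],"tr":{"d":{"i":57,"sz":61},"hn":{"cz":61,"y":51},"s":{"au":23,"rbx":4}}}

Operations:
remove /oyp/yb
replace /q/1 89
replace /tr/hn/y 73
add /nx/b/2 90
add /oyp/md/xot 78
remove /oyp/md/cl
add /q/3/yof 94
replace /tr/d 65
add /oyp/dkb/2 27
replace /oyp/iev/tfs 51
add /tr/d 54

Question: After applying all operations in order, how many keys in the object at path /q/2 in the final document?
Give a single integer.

Answer: 2

Derivation:
After op 1 (remove /oyp/yb): {"nx":{"b":[6,96,8,87,94],"xeb":{"nyq":18,"o":60,"uf":43}},"oyp":{"dkb":[1,43,19,3,95],"iev":{"c":99,"kf":82,"tfs":76},"md":{"cl":12,"fb":30,"vo":39}},"q":[[31,57,12,33],{"j":83,"y":94,"zgg":36},{"dcr":93,"ja":32},{"c":0,"o":18,"ths":98,"xwx":49}],"tr":{"d":{"i":57,"sz":61},"hn":{"cz":61,"y":51},"s":{"au":23,"rbx":4}}}
After op 2 (replace /q/1 89): {"nx":{"b":[6,96,8,87,94],"xeb":{"nyq":18,"o":60,"uf":43}},"oyp":{"dkb":[1,43,19,3,95],"iev":{"c":99,"kf":82,"tfs":76},"md":{"cl":12,"fb":30,"vo":39}},"q":[[31,57,12,33],89,{"dcr":93,"ja":32},{"c":0,"o":18,"ths":98,"xwx":49}],"tr":{"d":{"i":57,"sz":61},"hn":{"cz":61,"y":51},"s":{"au":23,"rbx":4}}}
After op 3 (replace /tr/hn/y 73): {"nx":{"b":[6,96,8,87,94],"xeb":{"nyq":18,"o":60,"uf":43}},"oyp":{"dkb":[1,43,19,3,95],"iev":{"c":99,"kf":82,"tfs":76},"md":{"cl":12,"fb":30,"vo":39}},"q":[[31,57,12,33],89,{"dcr":93,"ja":32},{"c":0,"o":18,"ths":98,"xwx":49}],"tr":{"d":{"i":57,"sz":61},"hn":{"cz":61,"y":73},"s":{"au":23,"rbx":4}}}
After op 4 (add /nx/b/2 90): {"nx":{"b":[6,96,90,8,87,94],"xeb":{"nyq":18,"o":60,"uf":43}},"oyp":{"dkb":[1,43,19,3,95],"iev":{"c":99,"kf":82,"tfs":76},"md":{"cl":12,"fb":30,"vo":39}},"q":[[31,57,12,33],89,{"dcr":93,"ja":32},{"c":0,"o":18,"ths":98,"xwx":49}],"tr":{"d":{"i":57,"sz":61},"hn":{"cz":61,"y":73},"s":{"au":23,"rbx":4}}}
After op 5 (add /oyp/md/xot 78): {"nx":{"b":[6,96,90,8,87,94],"xeb":{"nyq":18,"o":60,"uf":43}},"oyp":{"dkb":[1,43,19,3,95],"iev":{"c":99,"kf":82,"tfs":76},"md":{"cl":12,"fb":30,"vo":39,"xot":78}},"q":[[31,57,12,33],89,{"dcr":93,"ja":32},{"c":0,"o":18,"ths":98,"xwx":49}],"tr":{"d":{"i":57,"sz":61},"hn":{"cz":61,"y":73},"s":{"au":23,"rbx":4}}}
After op 6 (remove /oyp/md/cl): {"nx":{"b":[6,96,90,8,87,94],"xeb":{"nyq":18,"o":60,"uf":43}},"oyp":{"dkb":[1,43,19,3,95],"iev":{"c":99,"kf":82,"tfs":76},"md":{"fb":30,"vo":39,"xot":78}},"q":[[31,57,12,33],89,{"dcr":93,"ja":32},{"c":0,"o":18,"ths":98,"xwx":49}],"tr":{"d":{"i":57,"sz":61},"hn":{"cz":61,"y":73},"s":{"au":23,"rbx":4}}}
After op 7 (add /q/3/yof 94): {"nx":{"b":[6,96,90,8,87,94],"xeb":{"nyq":18,"o":60,"uf":43}},"oyp":{"dkb":[1,43,19,3,95],"iev":{"c":99,"kf":82,"tfs":76},"md":{"fb":30,"vo":39,"xot":78}},"q":[[31,57,12,33],89,{"dcr":93,"ja":32},{"c":0,"o":18,"ths":98,"xwx":49,"yof":94}],"tr":{"d":{"i":57,"sz":61},"hn":{"cz":61,"y":73},"s":{"au":23,"rbx":4}}}
After op 8 (replace /tr/d 65): {"nx":{"b":[6,96,90,8,87,94],"xeb":{"nyq":18,"o":60,"uf":43}},"oyp":{"dkb":[1,43,19,3,95],"iev":{"c":99,"kf":82,"tfs":76},"md":{"fb":30,"vo":39,"xot":78}},"q":[[31,57,12,33],89,{"dcr":93,"ja":32},{"c":0,"o":18,"ths":98,"xwx":49,"yof":94}],"tr":{"d":65,"hn":{"cz":61,"y":73},"s":{"au":23,"rbx":4}}}
After op 9 (add /oyp/dkb/2 27): {"nx":{"b":[6,96,90,8,87,94],"xeb":{"nyq":18,"o":60,"uf":43}},"oyp":{"dkb":[1,43,27,19,3,95],"iev":{"c":99,"kf":82,"tfs":76},"md":{"fb":30,"vo":39,"xot":78}},"q":[[31,57,12,33],89,{"dcr":93,"ja":32},{"c":0,"o":18,"ths":98,"xwx":49,"yof":94}],"tr":{"d":65,"hn":{"cz":61,"y":73},"s":{"au":23,"rbx":4}}}
After op 10 (replace /oyp/iev/tfs 51): {"nx":{"b":[6,96,90,8,87,94],"xeb":{"nyq":18,"o":60,"uf":43}},"oyp":{"dkb":[1,43,27,19,3,95],"iev":{"c":99,"kf":82,"tfs":51},"md":{"fb":30,"vo":39,"xot":78}},"q":[[31,57,12,33],89,{"dcr":93,"ja":32},{"c":0,"o":18,"ths":98,"xwx":49,"yof":94}],"tr":{"d":65,"hn":{"cz":61,"y":73},"s":{"au":23,"rbx":4}}}
After op 11 (add /tr/d 54): {"nx":{"b":[6,96,90,8,87,94],"xeb":{"nyq":18,"o":60,"uf":43}},"oyp":{"dkb":[1,43,27,19,3,95],"iev":{"c":99,"kf":82,"tfs":51},"md":{"fb":30,"vo":39,"xot":78}},"q":[[31,57,12,33],89,{"dcr":93,"ja":32},{"c":0,"o":18,"ths":98,"xwx":49,"yof":94}],"tr":{"d":54,"hn":{"cz":61,"y":73},"s":{"au":23,"rbx":4}}}
Size at path /q/2: 2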